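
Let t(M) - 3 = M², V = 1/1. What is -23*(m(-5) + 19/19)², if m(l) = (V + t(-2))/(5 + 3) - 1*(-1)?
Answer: -207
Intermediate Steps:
V = 1
t(M) = 3 + M²
m(l) = 2 (m(l) = (1 + (3 + (-2)²))/(5 + 3) - 1*(-1) = (1 + (3 + 4))/8 + 1 = (1 + 7)*(⅛) + 1 = 8*(⅛) + 1 = 1 + 1 = 2)
-23*(m(-5) + 19/19)² = -23*(2 + 19/19)² = -23*(2 + 19*(1/19))² = -23*(2 + 1)² = -23*3² = -23*9 = -207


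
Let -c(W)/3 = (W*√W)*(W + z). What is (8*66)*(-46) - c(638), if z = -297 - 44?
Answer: -24288 + 568458*√638 ≈ 1.4334e+7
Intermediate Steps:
z = -341
c(W) = -3*W^(3/2)*(-341 + W) (c(W) = -3*W*√W*(W - 341) = -3*W^(3/2)*(-341 + W))
(8*66)*(-46) - c(638) = (8*66)*(-46) - 3*638^(3/2)*(341 - 1*638) = 528*(-46) - 3*638*√638*(341 - 638) = -24288 - 3*638*√638*(-297) = -24288 - (-568458)*√638 = -24288 + 568458*√638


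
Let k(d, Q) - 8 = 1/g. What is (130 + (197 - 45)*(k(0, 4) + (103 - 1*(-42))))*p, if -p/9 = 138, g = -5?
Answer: -145038276/5 ≈ -2.9008e+7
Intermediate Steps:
p = -1242 (p = -9*138 = -1242)
k(d, Q) = 39/5 (k(d, Q) = 8 + 1/(-5) = 8 - ⅕ = 39/5)
(130 + (197 - 45)*(k(0, 4) + (103 - 1*(-42))))*p = (130 + (197 - 45)*(39/5 + (103 - 1*(-42))))*(-1242) = (130 + 152*(39/5 + (103 + 42)))*(-1242) = (130 + 152*(39/5 + 145))*(-1242) = (130 + 152*(764/5))*(-1242) = (130 + 116128/5)*(-1242) = (116778/5)*(-1242) = -145038276/5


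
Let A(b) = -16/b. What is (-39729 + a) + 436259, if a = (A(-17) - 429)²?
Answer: 167551899/289 ≈ 5.7976e+5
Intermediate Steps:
a = 52954729/289 (a = (-16/(-17) - 429)² = (-16*(-1/17) - 429)² = (16/17 - 429)² = (-7277/17)² = 52954729/289 ≈ 1.8323e+5)
(-39729 + a) + 436259 = (-39729 + 52954729/289) + 436259 = 41473048/289 + 436259 = 167551899/289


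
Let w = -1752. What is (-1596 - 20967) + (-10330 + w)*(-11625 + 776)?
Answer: 131055055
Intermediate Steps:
(-1596 - 20967) + (-10330 + w)*(-11625 + 776) = (-1596 - 20967) + (-10330 - 1752)*(-11625 + 776) = -22563 - 12082*(-10849) = -22563 + 131077618 = 131055055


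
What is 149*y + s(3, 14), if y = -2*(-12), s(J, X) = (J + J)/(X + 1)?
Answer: 17882/5 ≈ 3576.4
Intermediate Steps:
s(J, X) = 2*J/(1 + X) (s(J, X) = (2*J)/(1 + X) = 2*J/(1 + X))
y = 24
149*y + s(3, 14) = 149*24 + 2*3/(1 + 14) = 3576 + 2*3/15 = 3576 + 2*3*(1/15) = 3576 + ⅖ = 17882/5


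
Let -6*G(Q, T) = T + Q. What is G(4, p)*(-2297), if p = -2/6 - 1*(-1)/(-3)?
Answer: 11485/9 ≈ 1276.1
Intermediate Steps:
p = -2/3 (p = -2*1/6 + 1*(-1/3) = -1/3 - 1/3 = -2/3 ≈ -0.66667)
G(Q, T) = -Q/6 - T/6 (G(Q, T) = -(T + Q)/6 = -(Q + T)/6 = -Q/6 - T/6)
G(4, p)*(-2297) = (-1/6*4 - 1/6*(-2/3))*(-2297) = (-2/3 + 1/9)*(-2297) = -5/9*(-2297) = 11485/9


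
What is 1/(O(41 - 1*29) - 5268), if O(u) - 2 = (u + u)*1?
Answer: -1/5242 ≈ -0.00019077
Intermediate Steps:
O(u) = 2 + 2*u (O(u) = 2 + (u + u)*1 = 2 + (2*u)*1 = 2 + 2*u)
1/(O(41 - 1*29) - 5268) = 1/((2 + 2*(41 - 1*29)) - 5268) = 1/((2 + 2*(41 - 29)) - 5268) = 1/((2 + 2*12) - 5268) = 1/((2 + 24) - 5268) = 1/(26 - 5268) = 1/(-5242) = -1/5242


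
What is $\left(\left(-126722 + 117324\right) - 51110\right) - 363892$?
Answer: $-424400$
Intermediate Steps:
$\left(\left(-126722 + 117324\right) - 51110\right) - 363892 = \left(-9398 - 51110\right) - 363892 = -60508 - 363892 = -424400$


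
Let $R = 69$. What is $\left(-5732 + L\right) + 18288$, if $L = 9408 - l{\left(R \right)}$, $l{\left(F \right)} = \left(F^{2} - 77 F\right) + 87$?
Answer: $22429$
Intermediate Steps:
$l{\left(F \right)} = 87 + F^{2} - 77 F$
$L = 9873$ ($L = 9408 - \left(87 + 69^{2} - 5313\right) = 9408 - \left(87 + 4761 - 5313\right) = 9408 - -465 = 9408 + 465 = 9873$)
$\left(-5732 + L\right) + 18288 = \left(-5732 + 9873\right) + 18288 = 4141 + 18288 = 22429$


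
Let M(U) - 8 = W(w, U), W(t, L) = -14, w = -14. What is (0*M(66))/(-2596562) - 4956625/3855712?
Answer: -4956625/3855712 ≈ -1.2855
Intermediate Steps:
M(U) = -6 (M(U) = 8 - 14 = -6)
(0*M(66))/(-2596562) - 4956625/3855712 = (0*(-6))/(-2596562) - 4956625/3855712 = 0*(-1/2596562) - 4956625*1/3855712 = 0 - 4956625/3855712 = -4956625/3855712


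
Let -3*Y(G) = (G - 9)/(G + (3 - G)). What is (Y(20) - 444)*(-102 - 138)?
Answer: 320560/3 ≈ 1.0685e+5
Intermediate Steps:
Y(G) = 1 - G/9 (Y(G) = -(G - 9)/(3*(G + (3 - G))) = -(-9 + G)/(3*3) = -(-3 + G/3)/3 = 1 - G/9)
(Y(20) - 444)*(-102 - 138) = ((1 - ⅑*20) - 444)*(-102 - 138) = ((1 - 20/9) - 444)*(-240) = (-11/9 - 444)*(-240) = -4007/9*(-240) = 320560/3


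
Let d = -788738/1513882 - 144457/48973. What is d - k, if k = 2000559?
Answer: -74160193791279561/37069671593 ≈ -2.0006e+6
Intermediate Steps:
d = -128658859074/37069671593 (d = -788738*1/1513882 - 144457*1/48973 = -394369/756941 - 144457/48973 = -128658859074/37069671593 ≈ -3.4707)
d - k = -128658859074/37069671593 - 1*2000559 = -128658859074/37069671593 - 2000559 = -74160193791279561/37069671593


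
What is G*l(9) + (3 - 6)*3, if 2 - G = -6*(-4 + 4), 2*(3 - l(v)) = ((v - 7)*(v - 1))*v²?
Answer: -1299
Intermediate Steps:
l(v) = 3 - v²*(-1 + v)*(-7 + v)/2 (l(v) = 3 - (v - 7)*(v - 1)*v²/2 = 3 - (-7 + v)*(-1 + v)*v²/2 = 3 - (-1 + v)*(-7 + v)*v²/2 = 3 - v²*(-1 + v)*(-7 + v)/2)
G = 2 (G = 2 - (-6)*(-4 + 4) = 2 - (-6)*0 = 2 - 1*0 = 2 + 0 = 2)
G*l(9) + (3 - 6)*3 = 2*(3 + 4*9³ - 7/2*9² - ½*9⁴) + (3 - 6)*3 = 2*(3 + 4*729 - 7/2*81 - ½*6561) - 3*3 = 2*(3 + 2916 - 567/2 - 6561/2) - 9 = 2*(-645) - 9 = -1290 - 9 = -1299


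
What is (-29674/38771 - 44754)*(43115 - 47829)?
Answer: 8179671555712/38771 ≈ 2.1097e+8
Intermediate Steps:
(-29674/38771 - 44754)*(43115 - 47829) = (-29674*1/38771 - 44754)*(-4714) = (-29674/38771 - 44754)*(-4714) = -1735187008/38771*(-4714) = 8179671555712/38771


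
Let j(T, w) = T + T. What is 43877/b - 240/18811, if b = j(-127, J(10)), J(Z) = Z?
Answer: -825431207/4777994 ≈ -172.76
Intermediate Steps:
j(T, w) = 2*T
b = -254 (b = 2*(-127) = -254)
43877/b - 240/18811 = 43877/(-254) - 240/18811 = 43877*(-1/254) - 240*1/18811 = -43877/254 - 240/18811 = -825431207/4777994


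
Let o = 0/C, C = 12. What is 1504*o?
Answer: 0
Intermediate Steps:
o = 0 (o = 0/12 = 0*(1/12) = 0)
1504*o = 1504*0 = 0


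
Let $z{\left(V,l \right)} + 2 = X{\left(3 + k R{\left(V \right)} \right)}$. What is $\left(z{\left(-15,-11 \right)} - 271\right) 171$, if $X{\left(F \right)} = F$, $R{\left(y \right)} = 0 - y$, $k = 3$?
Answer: $-38475$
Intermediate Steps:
$R{\left(y \right)} = - y$
$z{\left(V,l \right)} = 1 - 3 V$ ($z{\left(V,l \right)} = -2 + \left(3 + 3 \left(- V\right)\right) = -2 - \left(-3 + 3 V\right) = 1 - 3 V$)
$\left(z{\left(-15,-11 \right)} - 271\right) 171 = \left(\left(1 - -45\right) - 271\right) 171 = \left(\left(1 + 45\right) - 271\right) 171 = \left(46 - 271\right) 171 = \left(-225\right) 171 = -38475$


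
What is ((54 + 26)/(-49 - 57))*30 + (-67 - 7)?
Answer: -5122/53 ≈ -96.641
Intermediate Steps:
((54 + 26)/(-49 - 57))*30 + (-67 - 7) = (80/(-106))*30 - 74 = (80*(-1/106))*30 - 74 = -40/53*30 - 74 = -1200/53 - 74 = -5122/53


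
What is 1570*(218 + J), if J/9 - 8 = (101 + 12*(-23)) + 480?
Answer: 4764950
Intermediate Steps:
J = 2817 (J = 72 + 9*((101 + 12*(-23)) + 480) = 72 + 9*((101 - 276) + 480) = 72 + 9*(-175 + 480) = 72 + 9*305 = 72 + 2745 = 2817)
1570*(218 + J) = 1570*(218 + 2817) = 1570*3035 = 4764950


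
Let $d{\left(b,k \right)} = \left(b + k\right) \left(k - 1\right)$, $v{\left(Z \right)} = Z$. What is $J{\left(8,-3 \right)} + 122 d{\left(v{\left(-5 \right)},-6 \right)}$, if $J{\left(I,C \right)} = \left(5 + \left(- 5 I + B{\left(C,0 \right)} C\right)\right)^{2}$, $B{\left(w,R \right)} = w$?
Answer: $10070$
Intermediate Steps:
$d{\left(b,k \right)} = \left(-1 + k\right) \left(b + k\right)$ ($d{\left(b,k \right)} = \left(b + k\right) \left(-1 + k\right) = \left(-1 + k\right) \left(b + k\right)$)
$J{\left(I,C \right)} = \left(5 + C^{2} - 5 I\right)^{2}$ ($J{\left(I,C \right)} = \left(5 + \left(- 5 I + C C\right)\right)^{2} = \left(5 + \left(- 5 I + C^{2}\right)\right)^{2} = \left(5 + \left(C^{2} - 5 I\right)\right)^{2} = \left(5 + C^{2} - 5 I\right)^{2}$)
$J{\left(8,-3 \right)} + 122 d{\left(v{\left(-5 \right)},-6 \right)} = \left(5 + \left(-3\right)^{2} - 40\right)^{2} + 122 \left(\left(-6\right)^{2} - -5 - -6 - -30\right) = \left(5 + 9 - 40\right)^{2} + 122 \left(36 + 5 + 6 + 30\right) = \left(-26\right)^{2} + 122 \cdot 77 = 676 + 9394 = 10070$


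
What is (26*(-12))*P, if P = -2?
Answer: 624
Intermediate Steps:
(26*(-12))*P = (26*(-12))*(-2) = -312*(-2) = 624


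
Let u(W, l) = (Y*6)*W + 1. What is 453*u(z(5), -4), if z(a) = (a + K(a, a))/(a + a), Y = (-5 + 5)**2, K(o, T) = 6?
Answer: 453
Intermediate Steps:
Y = 0 (Y = 0**2 = 0)
z(a) = (6 + a)/(2*a) (z(a) = (a + 6)/(a + a) = (6 + a)/((2*a)) = (6 + a)*(1/(2*a)) = (6 + a)/(2*a))
u(W, l) = 1 (u(W, l) = (0*6)*W + 1 = 0*W + 1 = 0 + 1 = 1)
453*u(z(5), -4) = 453*1 = 453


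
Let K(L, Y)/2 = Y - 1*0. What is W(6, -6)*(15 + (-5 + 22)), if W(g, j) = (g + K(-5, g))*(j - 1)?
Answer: -4032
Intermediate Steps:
K(L, Y) = 2*Y (K(L, Y) = 2*(Y - 1*0) = 2*(Y + 0) = 2*Y)
W(g, j) = 3*g*(-1 + j) (W(g, j) = (g + 2*g)*(j - 1) = (3*g)*(-1 + j) = 3*g*(-1 + j))
W(6, -6)*(15 + (-5 + 22)) = (3*6*(-1 - 6))*(15 + (-5 + 22)) = (3*6*(-7))*(15 + 17) = -126*32 = -4032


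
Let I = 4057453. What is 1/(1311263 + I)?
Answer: 1/5368716 ≈ 1.8626e-7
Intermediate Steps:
1/(1311263 + I) = 1/(1311263 + 4057453) = 1/5368716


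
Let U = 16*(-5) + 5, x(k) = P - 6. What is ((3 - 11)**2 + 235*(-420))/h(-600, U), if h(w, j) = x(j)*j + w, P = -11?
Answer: -98636/675 ≈ -146.13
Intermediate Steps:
x(k) = -17 (x(k) = -11 - 6 = -17)
U = -75 (U = -80 + 5 = -75)
h(w, j) = w - 17*j (h(w, j) = -17*j + w = w - 17*j)
((3 - 11)**2 + 235*(-420))/h(-600, U) = ((3 - 11)**2 + 235*(-420))/(-600 - 17*(-75)) = ((-8)**2 - 98700)/(-600 + 1275) = (64 - 98700)/675 = -98636*1/675 = -98636/675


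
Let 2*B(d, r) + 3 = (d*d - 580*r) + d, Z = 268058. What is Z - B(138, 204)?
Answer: 635257/2 ≈ 3.1763e+5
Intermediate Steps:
B(d, r) = -3/2 + d/2 + d²/2 - 290*r (B(d, r) = -3/2 + ((d*d - 580*r) + d)/2 = -3/2 + ((d² - 580*r) + d)/2 = -3/2 + (d + d² - 580*r)/2 = -3/2 + (d/2 + d²/2 - 290*r) = -3/2 + d/2 + d²/2 - 290*r)
Z - B(138, 204) = 268058 - (-3/2 + (½)*138 + (½)*138² - 290*204) = 268058 - (-3/2 + 69 + (½)*19044 - 59160) = 268058 - (-3/2 + 69 + 9522 - 59160) = 268058 - 1*(-99141/2) = 268058 + 99141/2 = 635257/2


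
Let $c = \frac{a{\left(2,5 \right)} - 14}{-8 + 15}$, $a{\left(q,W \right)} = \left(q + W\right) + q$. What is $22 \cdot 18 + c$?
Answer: $\frac{2767}{7} \approx 395.29$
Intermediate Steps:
$a{\left(q,W \right)} = W + 2 q$ ($a{\left(q,W \right)} = \left(W + q\right) + q = W + 2 q$)
$c = - \frac{5}{7}$ ($c = \frac{\left(5 + 2 \cdot 2\right) - 14}{-8 + 15} = \frac{\left(5 + 4\right) - 14}{7} = \left(9 - 14\right) \frac{1}{7} = \left(-5\right) \frac{1}{7} = - \frac{5}{7} \approx -0.71429$)
$22 \cdot 18 + c = 22 \cdot 18 - \frac{5}{7} = 396 - \frac{5}{7} = \frac{2767}{7}$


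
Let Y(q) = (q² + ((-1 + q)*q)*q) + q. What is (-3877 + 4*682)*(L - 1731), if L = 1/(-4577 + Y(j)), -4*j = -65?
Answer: 34334782233/17263 ≈ 1.9889e+6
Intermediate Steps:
j = 65/4 (j = -¼*(-65) = 65/4 ≈ 16.250)
Y(q) = q + q² + q²*(-1 + q) (Y(q) = (q² + (q*(-1 + q))*q) + q = (q² + q²*(-1 + q)) + q = q + q² + q²*(-1 + q))
L = -64/17263 (L = 1/(-4577 + (65/4 + (65/4)³)) = 1/(-4577 + (65/4 + 274625/64)) = 1/(-4577 + 275665/64) = 1/(-17263/64) = -64/17263 ≈ -0.0037073)
(-3877 + 4*682)*(L - 1731) = (-3877 + 4*682)*(-64/17263 - 1731) = (-3877 + 2728)*(-29882317/17263) = -1149*(-29882317/17263) = 34334782233/17263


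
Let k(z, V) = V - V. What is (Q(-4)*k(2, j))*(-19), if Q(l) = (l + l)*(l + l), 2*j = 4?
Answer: 0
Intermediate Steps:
j = 2 (j = (1/2)*4 = 2)
Q(l) = 4*l**2 (Q(l) = (2*l)*(2*l) = 4*l**2)
k(z, V) = 0
(Q(-4)*k(2, j))*(-19) = ((4*(-4)**2)*0)*(-19) = ((4*16)*0)*(-19) = (64*0)*(-19) = 0*(-19) = 0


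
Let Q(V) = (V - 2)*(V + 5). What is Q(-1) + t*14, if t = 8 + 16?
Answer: 324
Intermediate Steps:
t = 24
Q(V) = (-2 + V)*(5 + V)
Q(-1) + t*14 = (-10 + (-1)**2 + 3*(-1)) + 24*14 = (-10 + 1 - 3) + 336 = -12 + 336 = 324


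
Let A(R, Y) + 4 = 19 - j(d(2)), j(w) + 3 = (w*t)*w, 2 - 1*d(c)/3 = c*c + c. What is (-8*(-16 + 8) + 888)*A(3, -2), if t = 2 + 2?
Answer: -531216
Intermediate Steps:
d(c) = 6 - 3*c - 3*c² (d(c) = 6 - 3*(c*c + c) = 6 - 3*(c² + c) = 6 - 3*(c + c²) = 6 + (-3*c - 3*c²) = 6 - 3*c - 3*c²)
t = 4
j(w) = -3 + 4*w² (j(w) = -3 + (w*4)*w = -3 + (4*w)*w = -3 + 4*w²)
A(R, Y) = -558 (A(R, Y) = -4 + (19 - (-3 + 4*(6 - 3*2 - 3*2²)²)) = -4 + (19 - (-3 + 4*(6 - 6 - 3*4)²)) = -4 + (19 - (-3 + 4*(6 - 6 - 12)²)) = -4 + (19 - (-3 + 4*(-12)²)) = -4 + (19 - (-3 + 4*144)) = -4 + (19 - (-3 + 576)) = -4 + (19 - 1*573) = -4 + (19 - 573) = -4 - 554 = -558)
(-8*(-16 + 8) + 888)*A(3, -2) = (-8*(-16 + 8) + 888)*(-558) = (-8*(-8) + 888)*(-558) = (64 + 888)*(-558) = 952*(-558) = -531216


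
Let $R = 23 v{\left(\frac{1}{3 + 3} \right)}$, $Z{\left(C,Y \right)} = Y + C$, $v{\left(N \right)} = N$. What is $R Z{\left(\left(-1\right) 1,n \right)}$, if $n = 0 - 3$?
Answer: $- \frac{46}{3} \approx -15.333$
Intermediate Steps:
$n = -3$
$Z{\left(C,Y \right)} = C + Y$
$R = \frac{23}{6}$ ($R = \frac{23}{3 + 3} = \frac{23}{6} \approx 3.8333$)
$R Z{\left(\left(-1\right) 1,n \right)} = \frac{23 \left(\left(-1\right) 1 - 3\right)}{6} = \frac{23 \left(-1 - 3\right)}{6} = \frac{23}{6} \left(-4\right) = - \frac{46}{3}$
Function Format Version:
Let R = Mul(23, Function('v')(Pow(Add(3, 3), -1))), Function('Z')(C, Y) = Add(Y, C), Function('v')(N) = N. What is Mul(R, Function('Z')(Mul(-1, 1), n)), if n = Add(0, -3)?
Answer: Rational(-46, 3) ≈ -15.333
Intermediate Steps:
n = -3
Function('Z')(C, Y) = Add(C, Y)
R = Rational(23, 6) (R = Mul(23, Pow(Add(3, 3), -1)) = Mul(23, Pow(6, -1)) = Mul(23, Rational(1, 6)) = Rational(23, 6) ≈ 3.8333)
Mul(R, Function('Z')(Mul(-1, 1), n)) = Mul(Rational(23, 6), Add(Mul(-1, 1), -3)) = Mul(Rational(23, 6), Add(-1, -3)) = Mul(Rational(23, 6), -4) = Rational(-46, 3)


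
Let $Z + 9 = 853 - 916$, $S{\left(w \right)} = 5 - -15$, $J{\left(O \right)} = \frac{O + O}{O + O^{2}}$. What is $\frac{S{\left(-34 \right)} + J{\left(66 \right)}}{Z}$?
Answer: $- \frac{671}{2412} \approx -0.27819$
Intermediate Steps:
$J{\left(O \right)} = \frac{2 O}{O + O^{2}}$
$S{\left(w \right)} = 20$ ($S{\left(w \right)} = 5 + 15 = 20$)
$Z = -72$ ($Z = -9 + \left(853 - 916\right) = -9 - 63 = -72$)
$\frac{S{\left(-34 \right)} + J{\left(66 \right)}}{Z} = \frac{20 + \frac{2}{1 + 66}}{-72} = \left(20 + \frac{2}{67}\right) \left(- \frac{1}{72}\right) = \frac{1342}{67} \left(- \frac{1}{72}\right) = - \frac{671}{2412}$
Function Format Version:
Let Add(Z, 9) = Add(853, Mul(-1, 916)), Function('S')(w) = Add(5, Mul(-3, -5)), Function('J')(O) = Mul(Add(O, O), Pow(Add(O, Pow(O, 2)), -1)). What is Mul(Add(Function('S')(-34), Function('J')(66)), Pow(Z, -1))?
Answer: Rational(-671, 2412) ≈ -0.27819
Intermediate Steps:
Function('J')(O) = Mul(2, O, Pow(Add(O, Pow(O, 2)), -1)) (Function('J')(O) = Mul(Mul(2, O), Pow(Add(O, Pow(O, 2)), -1)) = Mul(2, O, Pow(Add(O, Pow(O, 2)), -1)))
Function('S')(w) = 20 (Function('S')(w) = Add(5, 15) = 20)
Z = -72 (Z = Add(-9, Add(853, Mul(-1, 916))) = Add(-9, Add(853, -916)) = Add(-9, -63) = -72)
Mul(Add(Function('S')(-34), Function('J')(66)), Pow(Z, -1)) = Mul(Add(20, Mul(2, Pow(Add(1, 66), -1))), Pow(-72, -1)) = Mul(Add(20, Mul(2, Pow(67, -1))), Rational(-1, 72)) = Mul(Add(20, Mul(2, Rational(1, 67))), Rational(-1, 72)) = Mul(Add(20, Rational(2, 67)), Rational(-1, 72)) = Mul(Rational(1342, 67), Rational(-1, 72)) = Rational(-671, 2412)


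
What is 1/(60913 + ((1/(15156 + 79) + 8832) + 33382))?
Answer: 15235/1571139846 ≈ 9.6968e-6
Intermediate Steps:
1/(60913 + ((1/(15156 + 79) + 8832) + 33382)) = 1/(60913 + ((1/15235 + 8832) + 33382)) = 1/(60913 + (134555521/15235 + 33382)) = 1/(60913 + 643130291/15235) = 1/(1571139846/15235) = 15235/1571139846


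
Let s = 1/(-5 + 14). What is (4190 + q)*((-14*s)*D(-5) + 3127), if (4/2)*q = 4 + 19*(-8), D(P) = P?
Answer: 38708236/3 ≈ 1.2903e+7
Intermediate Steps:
s = 1/9 ≈ 0.11111
q = -74 (q = (4 + 19*(-8))/2 = (4 - 152)/2 = (1/2)*(-148) = -74)
(4190 + q)*((-14*s)*D(-5) + 3127) = (4190 - 74)*(-14*1/9*(-5) + 3127) = 4116*(-14/9*(-5) + 3127) = 4116*(70/9 + 3127) = 4116*(28213/9) = 38708236/3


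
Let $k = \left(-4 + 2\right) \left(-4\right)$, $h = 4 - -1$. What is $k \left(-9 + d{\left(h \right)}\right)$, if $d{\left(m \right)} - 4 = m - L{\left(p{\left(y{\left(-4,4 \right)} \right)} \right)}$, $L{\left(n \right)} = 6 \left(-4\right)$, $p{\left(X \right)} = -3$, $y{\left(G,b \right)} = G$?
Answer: $192$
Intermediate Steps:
$L{\left(n \right)} = -24$
$h = 5$ ($h = 4 + 1 = 5$)
$d{\left(m \right)} = 28 + m$ ($d{\left(m \right)} = 4 + \left(m - -24\right) = 4 + \left(m + 24\right) = 4 + \left(24 + m\right) = 28 + m$)
$k = 8$ ($k = \left(-2\right) \left(-4\right) = 8$)
$k \left(-9 + d{\left(h \right)}\right) = 8 \left(-9 + \left(28 + 5\right)\right) = 8 \left(-9 + 33\right) = 8 \cdot 24 = 192$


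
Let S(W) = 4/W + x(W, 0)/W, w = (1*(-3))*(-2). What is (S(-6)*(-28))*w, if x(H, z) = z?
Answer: 112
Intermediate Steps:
w = 6 (w = -3*(-2) = 6)
S(W) = 4/W (S(W) = 4/W + 0/W = 4/W + 0 = 4/W)
(S(-6)*(-28))*w = ((4/(-6))*(-28))*6 = ((4*(-⅙))*(-28))*6 = -⅔*(-28)*6 = (56/3)*6 = 112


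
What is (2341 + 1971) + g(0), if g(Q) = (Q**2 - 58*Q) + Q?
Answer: 4312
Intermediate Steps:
g(Q) = Q**2 - 57*Q
(2341 + 1971) + g(0) = (2341 + 1971) + 0*(-57 + 0) = 4312 + 0*(-57) = 4312 + 0 = 4312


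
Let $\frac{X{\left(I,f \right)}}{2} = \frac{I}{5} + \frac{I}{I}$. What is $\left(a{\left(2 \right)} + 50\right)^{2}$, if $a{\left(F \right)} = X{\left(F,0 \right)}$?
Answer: $\frac{69696}{25} \approx 2787.8$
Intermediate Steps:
$X{\left(I,f \right)} = 2 + \frac{2 I}{5}$ ($X{\left(I,f \right)} = 2 \left(\frac{I}{5} + \frac{I}{I}\right) = 2 \left(I \frac{1}{5} + 1\right) = 2 \left(\frac{I}{5} + 1\right) = 2 \left(1 + \frac{I}{5}\right) = 2 + \frac{2 I}{5}$)
$a{\left(F \right)} = 2 + \frac{2 F}{5}$
$\left(a{\left(2 \right)} + 50\right)^{2} = \left(\left(2 + \frac{2}{5} \cdot 2\right) + 50\right)^{2} = \left(\left(2 + \frac{4}{5}\right) + 50\right)^{2} = \left(\frac{14}{5} + 50\right)^{2} = \left(\frac{264}{5}\right)^{2} = \frac{69696}{25}$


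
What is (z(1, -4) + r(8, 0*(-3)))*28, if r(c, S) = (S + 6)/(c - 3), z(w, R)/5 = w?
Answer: 868/5 ≈ 173.60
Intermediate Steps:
z(w, R) = 5*w
r(c, S) = (6 + S)/(-3 + c)
(z(1, -4) + r(8, 0*(-3)))*28 = (5*1 + (6 + 0*(-3))/(-3 + 8))*28 = (5 + (6 + 0)/5)*28 = (5 + (1/5)*6)*28 = (5 + 6/5)*28 = (31/5)*28 = 868/5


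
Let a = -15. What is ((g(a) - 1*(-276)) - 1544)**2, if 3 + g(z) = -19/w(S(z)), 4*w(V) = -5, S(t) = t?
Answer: 39425841/25 ≈ 1.5770e+6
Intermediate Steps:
w(V) = -5/4 (w(V) = (1/4)*(-5) = -5/4)
g(z) = 61/5 (g(z) = -3 - 19/(-5/4) = -3 - 19*(-4/5) = -3 + 76/5 = 61/5)
((g(a) - 1*(-276)) - 1544)**2 = ((61/5 - 1*(-276)) - 1544)**2 = ((61/5 + 276) - 1544)**2 = (1441/5 - 1544)**2 = (-6279/5)**2 = 39425841/25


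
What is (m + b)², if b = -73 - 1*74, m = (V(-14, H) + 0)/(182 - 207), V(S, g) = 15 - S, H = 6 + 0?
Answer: 13719616/625 ≈ 21951.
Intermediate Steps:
H = 6
m = -29/25 (m = ((15 - 1*(-14)) + 0)/(182 - 207) = ((15 + 14) + 0)/(-25) = (29 + 0)*(-1/25) = 29*(-1/25) = -29/25 ≈ -1.1600)
b = -147 (b = -73 - 74 = -147)
(m + b)² = (-29/25 - 147)² = (-3704/25)² = 13719616/625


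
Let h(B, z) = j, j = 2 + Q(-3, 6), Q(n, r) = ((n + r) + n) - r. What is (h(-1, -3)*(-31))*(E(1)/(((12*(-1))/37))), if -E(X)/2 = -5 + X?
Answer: -9176/3 ≈ -3058.7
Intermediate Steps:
E(X) = 10 - 2*X (E(X) = -2*(-5 + X) = 10 - 2*X)
Q(n, r) = 2*n (Q(n, r) = (r + 2*n) - r = 2*n)
j = -4 (j = 2 + 2*(-3) = 2 - 6 = -4)
h(B, z) = -4
(h(-1, -3)*(-31))*(E(1)/(((12*(-1))/37))) = (-4*(-31))*((10 - 2*1)/(((12*(-1))/37))) = 124*((10 - 2)/((-12*1/37))) = 124*(8/(-12/37)) = 124*(8*(-37/12)) = 124*(-74/3) = -9176/3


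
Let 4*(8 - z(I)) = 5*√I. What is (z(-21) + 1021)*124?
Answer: 127596 - 155*I*√21 ≈ 1.276e+5 - 710.3*I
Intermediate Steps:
z(I) = 8 - 5*√I/4
(z(-21) + 1021)*124 = ((8 - 5*I*√21/4) + 1021)*124 = (1029 - 5*I*√21/4)*124 = 127596 - 155*I*√21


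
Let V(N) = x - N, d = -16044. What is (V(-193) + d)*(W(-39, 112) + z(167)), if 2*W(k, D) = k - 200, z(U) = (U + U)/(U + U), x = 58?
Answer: 3742941/2 ≈ 1.8715e+6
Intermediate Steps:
z(U) = 1 (z(U) = (2*U)/((2*U)) = (2*U)*(1/(2*U)) = 1)
W(k, D) = -100 + k/2 (W(k, D) = (k - 200)/2 = (-200 + k)/2 = -100 + k/2)
V(N) = 58 - N
(V(-193) + d)*(W(-39, 112) + z(167)) = ((58 - 1*(-193)) - 16044)*((-100 + (½)*(-39)) + 1) = ((58 + 193) - 16044)*((-100 - 39/2) + 1) = (251 - 16044)*(-239/2 + 1) = -15793*(-237/2) = 3742941/2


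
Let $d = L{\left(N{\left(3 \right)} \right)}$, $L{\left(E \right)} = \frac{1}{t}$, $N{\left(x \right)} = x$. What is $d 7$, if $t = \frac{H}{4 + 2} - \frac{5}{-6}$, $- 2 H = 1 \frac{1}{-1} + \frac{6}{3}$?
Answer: $\frac{28}{3} \approx 9.3333$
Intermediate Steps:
$H = - \frac{1}{2}$ ($H = - \frac{1 \frac{1}{-1} + \frac{6}{3}}{2} = - \frac{1 \left(-1\right) + 6 \cdot \frac{1}{3}}{2} = - \frac{-1 + 2}{2} = \left(- \frac{1}{2}\right) 1 = - \frac{1}{2} \approx -0.5$)
$t = \frac{3}{4}$ ($t = - \frac{1}{2 \left(4 + 2\right)} - \frac{5}{-6} = - \frac{1}{2 \cdot 6} - - \frac{5}{6} = \left(- \frac{1}{2}\right) \frac{1}{6} + \frac{5}{6} = - \frac{1}{12} + \frac{5}{6} = \frac{3}{4} \approx 0.75$)
$L{\left(E \right)} = \frac{4}{3}$ ($L{\left(E \right)} = \frac{1}{\frac{3}{4}} = \frac{4}{3}$)
$d = \frac{4}{3} \approx 1.3333$
$d 7 = \frac{4}{3} \cdot 7 = \frac{28}{3}$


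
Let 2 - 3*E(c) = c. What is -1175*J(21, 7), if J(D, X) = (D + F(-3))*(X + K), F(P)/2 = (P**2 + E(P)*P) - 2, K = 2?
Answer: -264375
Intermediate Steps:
E(c) = 2/3 - c/3
F(P) = -4 + 2*P**2 + 2*P*(2/3 - P/3) (F(P) = 2*((P**2 + (2/3 - P/3)*P) - 2) = 2*((P**2 + P*(2/3 - P/3)) - 2) = 2*(-2 + P**2 + P*(2/3 - P/3)) = -4 + 2*P**2 + 2*P*(2/3 - P/3))
J(D, X) = (2 + X)*(4 + D) (J(D, X) = (D + (-4 + (4/3)*(-3) + (4/3)*(-3)**2))*(X + 2) = (D + (-4 - 4 + (4/3)*9))*(2 + X) = (D + (-4 - 4 + 12))*(2 + X) = (D + 4)*(2 + X) = (4 + D)*(2 + X) = (2 + X)*(4 + D))
-1175*J(21, 7) = -1175*(8 + 2*21 + 4*7 + 21*7) = -1175*(8 + 42 + 28 + 147) = -1175*225 = -264375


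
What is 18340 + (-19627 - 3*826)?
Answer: -3765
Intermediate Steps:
18340 + (-19627 - 3*826) = 18340 + (-19627 - 1*2478) = 18340 + (-19627 - 2478) = 18340 - 22105 = -3765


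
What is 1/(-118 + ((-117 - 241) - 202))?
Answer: -1/678 ≈ -0.0014749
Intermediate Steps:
1/(-118 + ((-117 - 241) - 202)) = 1/(-118 + (-358 - 202)) = 1/(-118 - 560) = 1/(-678) = -1/678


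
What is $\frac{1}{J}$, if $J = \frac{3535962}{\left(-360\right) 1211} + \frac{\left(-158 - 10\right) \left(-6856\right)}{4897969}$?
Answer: $- \frac{355886427540}{2802815007583} \approx -0.12697$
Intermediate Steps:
$J = - \frac{2802815007583}{355886427540}$ ($J = \frac{3535962}{-435960} + \left(-158 - 10\right) \left(-6856\right) \frac{1}{4897969} = 3535962 \left(- \frac{1}{435960}\right) + \left(-168\right) \left(-6856\right) \frac{1}{4897969} = - \frac{589327}{72660} + 1151808 \cdot \frac{1}{4897969} = - \frac{589327}{72660} + \frac{1151808}{4897969} = - \frac{2802815007583}{355886427540} \approx -7.8756$)
$\frac{1}{J} = \frac{1}{- \frac{2802815007583}{355886427540}} = - \frac{355886427540}{2802815007583}$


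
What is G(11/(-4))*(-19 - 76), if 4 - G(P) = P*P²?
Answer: -150765/64 ≈ -2355.7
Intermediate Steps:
G(P) = 4 - P³ (G(P) = 4 - P*P² = 4 - P³)
G(11/(-4))*(-19 - 76) = (4 - (11/(-4))³)*(-19 - 76) = (4 - (11*(-¼))³)*(-95) = (4 - (-11/4)³)*(-95) = (4 - 1*(-1331/64))*(-95) = (4 + 1331/64)*(-95) = (1587/64)*(-95) = -150765/64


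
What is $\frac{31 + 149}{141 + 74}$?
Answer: $\frac{36}{43} \approx 0.83721$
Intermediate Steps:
$\frac{31 + 149}{141 + 74} = \frac{180}{215} = 180 \cdot \frac{1}{215} = \frac{36}{43}$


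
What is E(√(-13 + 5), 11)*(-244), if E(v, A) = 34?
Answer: -8296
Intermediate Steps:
E(√(-13 + 5), 11)*(-244) = 34*(-244) = -8296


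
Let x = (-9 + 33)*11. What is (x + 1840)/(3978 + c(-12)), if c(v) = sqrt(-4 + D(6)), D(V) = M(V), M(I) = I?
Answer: 4184856/7912241 - 1052*sqrt(2)/7912241 ≈ 0.52872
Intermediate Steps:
D(V) = V
c(v) = sqrt(2) (c(v) = sqrt(-4 + 6) = sqrt(2))
x = 264 (x = 24*11 = 264)
(x + 1840)/(3978 + c(-12)) = (264 + 1840)/(3978 + sqrt(2)) = 2104/(3978 + sqrt(2))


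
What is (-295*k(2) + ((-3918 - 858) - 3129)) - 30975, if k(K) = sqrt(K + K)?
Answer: -39470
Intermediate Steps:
k(K) = sqrt(2)*sqrt(K) (k(K) = sqrt(2*K) = sqrt(2)*sqrt(K))
(-295*k(2) + ((-3918 - 858) - 3129)) - 30975 = (-295*sqrt(2)*sqrt(2) + ((-3918 - 858) - 3129)) - 30975 = (-295*2 + (-4776 - 3129)) - 30975 = (-590 - 7905) - 30975 = -8495 - 30975 = -39470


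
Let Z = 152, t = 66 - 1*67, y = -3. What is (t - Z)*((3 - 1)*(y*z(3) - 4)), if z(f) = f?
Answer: 3978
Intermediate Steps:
t = -1 (t = 66 - 67 = -1)
(t - Z)*((3 - 1)*(y*z(3) - 4)) = (-1 - 1*152)*((3 - 1)*(-3*3 - 4)) = (-1 - 152)*(2*(-9 - 4)) = -306*(-13) = -153*(-26) = 3978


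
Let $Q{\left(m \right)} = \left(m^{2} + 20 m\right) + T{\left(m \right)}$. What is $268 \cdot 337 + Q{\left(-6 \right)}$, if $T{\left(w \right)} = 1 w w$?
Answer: $90268$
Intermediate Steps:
$T{\left(w \right)} = w^{2}$ ($T{\left(w \right)} = w w = w^{2}$)
$Q{\left(m \right)} = 2 m^{2} + 20 m$ ($Q{\left(m \right)} = \left(m^{2} + 20 m\right) + m^{2} = 2 m^{2} + 20 m$)
$268 \cdot 337 + Q{\left(-6 \right)} = 268 \cdot 337 + 2 \left(-6\right) \left(10 - 6\right) = 90316 + 2 \left(-6\right) 4 = 90316 - 48 = 90268$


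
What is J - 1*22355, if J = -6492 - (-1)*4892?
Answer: -23955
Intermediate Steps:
J = -1600 (J = -6492 - 1*(-4892) = -6492 + 4892 = -1600)
J - 1*22355 = -1600 - 1*22355 = -1600 - 22355 = -23955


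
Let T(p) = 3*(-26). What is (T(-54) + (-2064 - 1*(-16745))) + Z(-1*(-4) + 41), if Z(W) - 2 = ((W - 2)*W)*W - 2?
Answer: 101678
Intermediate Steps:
T(p) = -78
Z(W) = W²*(-2 + W) (Z(W) = 2 + (((W - 2)*W)*W - 2) = 2 + (((-2 + W)*W)*W - 2) = 2 + ((W*(-2 + W))*W - 2) = 2 + (W²*(-2 + W) - 2) = 2 + (-2 + W²*(-2 + W)) = W²*(-2 + W))
(T(-54) + (-2064 - 1*(-16745))) + Z(-1*(-4) + 41) = (-78 + (-2064 - 1*(-16745))) + (-1*(-4) + 41)²*(-2 + (-1*(-4) + 41)) = (-78 + (-2064 + 16745)) + (4 + 41)²*(-2 + (4 + 41)) = (-78 + 14681) + 45²*(-2 + 45) = 14603 + 2025*43 = 14603 + 87075 = 101678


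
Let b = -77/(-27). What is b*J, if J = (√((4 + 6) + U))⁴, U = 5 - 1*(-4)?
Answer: 27797/27 ≈ 1029.5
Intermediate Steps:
U = 9 (U = 5 + 4 = 9)
J = 361 (J = (√((4 + 6) + 9))⁴ = (√(10 + 9))⁴ = (√19)⁴ = 361)
b = 77/27 (b = -77*(-1/27) = 77/27 ≈ 2.8519)
b*J = (77/27)*361 = 27797/27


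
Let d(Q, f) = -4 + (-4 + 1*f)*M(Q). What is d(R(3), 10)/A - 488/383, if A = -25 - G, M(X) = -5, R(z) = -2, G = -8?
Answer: 278/383 ≈ 0.72585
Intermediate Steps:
A = -17 (A = -25 - 1*(-8) = -25 + 8 = -17)
d(Q, f) = 16 - 5*f (d(Q, f) = -4 + (-4 + 1*f)*(-5) = -4 + (-4 + f)*(-5) = -4 + (20 - 5*f) = 16 - 5*f)
d(R(3), 10)/A - 488/383 = (16 - 5*10)/(-17) - 488/383 = (16 - 50)*(-1/17) - 488*1/383 = -34*(-1/17) - 488/383 = 2 - 488/383 = 278/383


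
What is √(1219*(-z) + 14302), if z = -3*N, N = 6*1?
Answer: 2*√9061 ≈ 190.38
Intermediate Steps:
N = 6
z = -18 (z = -3*6 = -18)
√(1219*(-z) + 14302) = √(1219*(-1*(-18)) + 14302) = √(1219*18 + 14302) = √(21942 + 14302) = √36244 = 2*√9061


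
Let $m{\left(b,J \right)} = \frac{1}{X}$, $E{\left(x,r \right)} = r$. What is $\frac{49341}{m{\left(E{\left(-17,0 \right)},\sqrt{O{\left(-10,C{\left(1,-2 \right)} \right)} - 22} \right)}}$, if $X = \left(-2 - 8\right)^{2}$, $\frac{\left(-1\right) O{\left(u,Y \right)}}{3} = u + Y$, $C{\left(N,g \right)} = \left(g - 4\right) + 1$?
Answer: $4934100$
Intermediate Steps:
$C{\left(N,g \right)} = -3 + g$ ($C{\left(N,g \right)} = \left(-4 + g\right) + 1 = -3 + g$)
$O{\left(u,Y \right)} = - 3 Y - 3 u$ ($O{\left(u,Y \right)} = - 3 \left(u + Y\right) = - 3 \left(Y + u\right) = - 3 Y - 3 u$)
$X = 100$ ($X = \left(-10\right)^{2} = 100$)
$m{\left(b,J \right)} = \frac{1}{100}$
$\frac{49341}{m{\left(E{\left(-17,0 \right)},\sqrt{O{\left(-10,C{\left(1,-2 \right)} \right)} - 22} \right)}} = 49341 \frac{1}{\frac{1}{100}} = 49341 \cdot 100 = 4934100$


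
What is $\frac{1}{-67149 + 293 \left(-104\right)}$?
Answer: $- \frac{1}{97621} \approx -1.0244 \cdot 10^{-5}$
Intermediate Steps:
$\frac{1}{-67149 + 293 \left(-104\right)} = \frac{1}{-67149 - 30472} = \frac{1}{-97621} = - \frac{1}{97621}$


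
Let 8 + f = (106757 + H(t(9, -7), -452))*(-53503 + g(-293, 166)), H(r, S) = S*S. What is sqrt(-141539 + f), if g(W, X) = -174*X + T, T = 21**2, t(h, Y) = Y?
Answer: I*sqrt(25490346253) ≈ 1.5966e+5*I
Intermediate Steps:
H(r, S) = S**2
T = 441
g(W, X) = 441 - 174*X (g(W, X) = -174*X + 441 = 441 - 174*X)
f = -25490204714 (f = -8 + (106757 + (-452)**2)*(-53503 + (441 - 174*166)) = -8 + (106757 + 204304)*(-53503 + (441 - 28884)) = -8 + 311061*(-53503 - 28443) = -8 + 311061*(-81946) = -8 - 25490204706 = -25490204714)
sqrt(-141539 + f) = sqrt(-141539 - 25490204714) = sqrt(-25490346253) = I*sqrt(25490346253)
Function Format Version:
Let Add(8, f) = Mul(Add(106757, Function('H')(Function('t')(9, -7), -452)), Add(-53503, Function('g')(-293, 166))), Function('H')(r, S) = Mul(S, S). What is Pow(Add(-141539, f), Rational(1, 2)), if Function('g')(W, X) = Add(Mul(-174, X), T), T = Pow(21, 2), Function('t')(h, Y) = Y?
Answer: Mul(I, Pow(25490346253, Rational(1, 2))) ≈ Mul(1.5966e+5, I)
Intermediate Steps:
Function('H')(r, S) = Pow(S, 2)
T = 441
Function('g')(W, X) = Add(441, Mul(-174, X)) (Function('g')(W, X) = Add(Mul(-174, X), 441) = Add(441, Mul(-174, X)))
f = -25490204714 (f = Add(-8, Mul(Add(106757, Pow(-452, 2)), Add(-53503, Add(441, Mul(-174, 166))))) = Add(-8, Mul(Add(106757, 204304), Add(-53503, Add(441, -28884)))) = Add(-8, Mul(311061, Add(-53503, -28443))) = Add(-8, Mul(311061, -81946)) = Add(-8, -25490204706) = -25490204714)
Pow(Add(-141539, f), Rational(1, 2)) = Pow(Add(-141539, -25490204714), Rational(1, 2)) = Pow(-25490346253, Rational(1, 2)) = Mul(I, Pow(25490346253, Rational(1, 2)))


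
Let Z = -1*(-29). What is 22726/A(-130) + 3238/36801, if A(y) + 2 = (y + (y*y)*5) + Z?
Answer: 1109617012/3105893997 ≈ 0.35726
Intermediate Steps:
Z = 29
A(y) = 27 + y + 5*y² (A(y) = -2 + ((y + (y*y)*5) + 29) = -2 + ((y + y²*5) + 29) = -2 + ((y + 5*y²) + 29) = -2 + (29 + y + 5*y²) = 27 + y + 5*y²)
22726/A(-130) + 3238/36801 = 22726/(27 - 130 + 5*(-130)²) + 3238/36801 = 22726/(27 - 130 + 5*16900) + 3238*(1/36801) = 22726/(27 - 130 + 84500) + 3238/36801 = 22726/84397 + 3238/36801 = 1109617012/3105893997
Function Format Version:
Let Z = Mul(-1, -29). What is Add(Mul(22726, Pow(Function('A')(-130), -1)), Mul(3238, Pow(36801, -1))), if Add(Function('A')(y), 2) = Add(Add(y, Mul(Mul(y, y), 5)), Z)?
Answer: Rational(1109617012, 3105893997) ≈ 0.35726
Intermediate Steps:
Z = 29
Function('A')(y) = Add(27, y, Mul(5, Pow(y, 2))) (Function('A')(y) = Add(-2, Add(Add(y, Mul(Mul(y, y), 5)), 29)) = Add(-2, Add(Add(y, Mul(Pow(y, 2), 5)), 29)) = Add(-2, Add(Add(y, Mul(5, Pow(y, 2))), 29)) = Add(-2, Add(29, y, Mul(5, Pow(y, 2)))) = Add(27, y, Mul(5, Pow(y, 2))))
Add(Mul(22726, Pow(Function('A')(-130), -1)), Mul(3238, Pow(36801, -1))) = Add(Mul(22726, Pow(Add(27, -130, Mul(5, Pow(-130, 2))), -1)), Mul(3238, Pow(36801, -1))) = Add(Mul(22726, Pow(Add(27, -130, Mul(5, 16900)), -1)), Mul(3238, Rational(1, 36801))) = Add(Mul(22726, Pow(Add(27, -130, 84500), -1)), Rational(3238, 36801)) = Add(Mul(22726, Pow(84397, -1)), Rational(3238, 36801)) = Add(Mul(22726, Rational(1, 84397)), Rational(3238, 36801)) = Add(Rational(22726, 84397), Rational(3238, 36801)) = Rational(1109617012, 3105893997)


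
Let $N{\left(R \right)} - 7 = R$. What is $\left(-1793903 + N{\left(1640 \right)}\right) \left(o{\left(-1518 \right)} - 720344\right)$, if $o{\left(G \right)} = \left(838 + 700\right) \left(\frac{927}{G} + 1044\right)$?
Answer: $- \frac{401017930588928}{253} \approx -1.5851 \cdot 10^{12}$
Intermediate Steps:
$N{\left(R \right)} = 7 + R$
$o{\left(G \right)} = 1605672 + \frac{1425726}{G}$ ($o{\left(G \right)} = 1538 \left(1044 + \frac{927}{G}\right) = 1605672 + \frac{1425726}{G}$)
$\left(-1793903 + N{\left(1640 \right)}\right) \left(o{\left(-1518 \right)} - 720344\right) = \left(-1793903 + \left(7 + 1640\right)\right) \left(\left(1605672 + \frac{1425726}{-1518}\right) - 720344\right) = \left(-1793903 + 1647\right) \left(\left(1605672 + 1425726 \left(- \frac{1}{1518}\right)\right) - 720344\right) = - 1792256 \left(\left(1605672 - \frac{237621}{253}\right) - 720344\right) = - 1792256 \left(\frac{405997395}{253} - 720344\right) = \left(-1792256\right) \frac{223750363}{253} = - \frac{401017930588928}{253}$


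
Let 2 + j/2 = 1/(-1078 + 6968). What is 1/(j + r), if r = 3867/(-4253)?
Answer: -12525085/61484402 ≈ -0.20371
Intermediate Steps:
r = -3867/4253 (r = 3867*(-1/4253) = -3867/4253 ≈ -0.90924)
j = -11779/2945 (j = -4 + 2/(-1078 + 6968) = -4 + 2/5890 = -4 + 2*(1/5890) = -4 + 1/2945 = -11779/2945 ≈ -3.9997)
1/(j + r) = 1/(-11779/2945 - 3867/4253) = 1/(-61484402/12525085) = -12525085/61484402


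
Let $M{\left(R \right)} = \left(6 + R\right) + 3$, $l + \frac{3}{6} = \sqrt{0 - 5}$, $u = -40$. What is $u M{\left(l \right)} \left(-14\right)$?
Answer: $4760 + 560 i \sqrt{5} \approx 4760.0 + 1252.2 i$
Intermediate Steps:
$l = - \frac{1}{2} + i \sqrt{5}$ ($l = - \frac{1}{2} + \sqrt{0 - 5} = - \frac{1}{2} + \sqrt{-5} = - \frac{1}{2} + i \sqrt{5} \approx -0.5 + 2.2361 i$)
$M{\left(R \right)} = 9 + R$
$u M{\left(l \right)} \left(-14\right) = - 40 \left(9 - \left(\frac{1}{2} - i \sqrt{5}\right)\right) \left(-14\right) = - 40 \left(\frac{17}{2} + i \sqrt{5}\right) \left(-14\right) = \left(-340 - 40 i \sqrt{5}\right) \left(-14\right) = 4760 + 560 i \sqrt{5}$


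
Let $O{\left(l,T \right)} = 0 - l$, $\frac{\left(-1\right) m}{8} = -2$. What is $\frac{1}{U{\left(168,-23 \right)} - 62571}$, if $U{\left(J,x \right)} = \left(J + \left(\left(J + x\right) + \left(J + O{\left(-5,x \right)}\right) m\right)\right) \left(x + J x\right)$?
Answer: $- \frac{1}{12038418} \approx -8.3067 \cdot 10^{-8}$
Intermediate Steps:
$m = 16$ ($m = \left(-8\right) \left(-2\right) = 16$)
$O{\left(l,T \right)} = - l$
$U{\left(J,x \right)} = \left(x + J x\right) \left(80 + x + 18 J\right)$ ($U{\left(J,x \right)} = \left(J + \left(\left(J + x\right) + \left(J - -5\right) 16\right)\right) \left(x + J x\right) = \left(J + \left(\left(J + x\right) + \left(J + 5\right) 16\right)\right) \left(x + J x\right) = \left(J + \left(\left(J + x\right) + \left(5 + J\right) 16\right)\right) \left(x + J x\right) = \left(J + \left(\left(J + x\right) + \left(80 + 16 J\right)\right)\right) \left(x + J x\right) = \left(J + \left(80 + x + 17 J\right)\right) \left(x + J x\right) = \left(80 + x + 18 J\right) \left(x + J x\right) = \left(x + J x\right) \left(80 + x + 18 J\right)$)
$\frac{1}{U{\left(168,-23 \right)} - 62571} = \frac{1}{- 23 \left(80 - 23 + 18 \cdot 168^{2} + 98 \cdot 168 + 168 \left(-23\right)\right) - 62571} = \frac{1}{- 23 \left(80 - 23 + 18 \cdot 28224 + 16464 - 3864\right) - 62571} = \frac{1}{- 23 \left(80 - 23 + 508032 + 16464 - 3864\right) - 62571} = \frac{1}{\left(-23\right) 520689 - 62571} = \frac{1}{-11975847 - 62571} = \frac{1}{-12038418} = - \frac{1}{12038418}$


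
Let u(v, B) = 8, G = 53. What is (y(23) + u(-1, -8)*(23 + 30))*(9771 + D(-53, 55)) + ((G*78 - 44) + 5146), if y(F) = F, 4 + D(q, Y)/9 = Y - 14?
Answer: 4525724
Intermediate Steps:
D(q, Y) = -162 + 9*Y (D(q, Y) = -36 + 9*(Y - 14) = -36 + 9*(-14 + Y) = -36 + (-126 + 9*Y) = -162 + 9*Y)
(y(23) + u(-1, -8)*(23 + 30))*(9771 + D(-53, 55)) + ((G*78 - 44) + 5146) = (23 + 8*(23 + 30))*(9771 + (-162 + 9*55)) + ((53*78 - 44) + 5146) = (23 + 8*53)*(9771 + (-162 + 495)) + ((4134 - 44) + 5146) = (23 + 424)*(9771 + 333) + (4090 + 5146) = 447*10104 + 9236 = 4516488 + 9236 = 4525724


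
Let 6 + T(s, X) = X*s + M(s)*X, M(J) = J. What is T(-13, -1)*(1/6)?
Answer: 10/3 ≈ 3.3333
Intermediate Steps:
T(s, X) = -6 + 2*X*s (T(s, X) = -6 + (X*s + s*X) = -6 + (X*s + X*s) = -6 + 2*X*s)
T(-13, -1)*(1/6) = (-6 + 2*(-1)*(-13))*(1/6) = (-6 + 26)*(1*(1/6)) = 20*(1/6) = 10/3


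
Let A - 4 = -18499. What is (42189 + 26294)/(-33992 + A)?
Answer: -68483/52487 ≈ -1.3048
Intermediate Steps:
A = -18495 (A = 4 - 18499 = -18495)
(42189 + 26294)/(-33992 + A) = (42189 + 26294)/(-33992 - 18495) = 68483/(-52487) = 68483*(-1/52487) = -68483/52487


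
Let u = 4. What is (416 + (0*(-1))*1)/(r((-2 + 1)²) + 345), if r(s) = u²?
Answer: 416/361 ≈ 1.1524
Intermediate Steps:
r(s) = 16 (r(s) = 4² = 16)
(416 + (0*(-1))*1)/(r((-2 + 1)²) + 345) = (416 + (0*(-1))*1)/(16 + 345) = (416 + 0*1)/361 = (416 + 0)*(1/361) = 416*(1/361) = 416/361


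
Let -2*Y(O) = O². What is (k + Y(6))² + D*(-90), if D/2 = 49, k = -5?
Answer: -8291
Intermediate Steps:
Y(O) = -O²/2
D = 98 (D = 2*49 = 98)
(k + Y(6))² + D*(-90) = (-5 - ½*6²)² + 98*(-90) = (-5 - ½*36)² - 8820 = (-5 - 18)² - 8820 = (-23)² - 8820 = 529 - 8820 = -8291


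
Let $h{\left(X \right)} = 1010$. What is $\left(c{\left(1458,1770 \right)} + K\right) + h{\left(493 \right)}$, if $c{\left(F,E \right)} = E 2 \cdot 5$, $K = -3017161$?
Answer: $-2998451$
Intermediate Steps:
$c{\left(F,E \right)} = 10 E$ ($c{\left(F,E \right)} = 2 E 5 = 10 E$)
$\left(c{\left(1458,1770 \right)} + K\right) + h{\left(493 \right)} = \left(10 \cdot 1770 - 3017161\right) + 1010 = \left(17700 - 3017161\right) + 1010 = -2999461 + 1010 = -2998451$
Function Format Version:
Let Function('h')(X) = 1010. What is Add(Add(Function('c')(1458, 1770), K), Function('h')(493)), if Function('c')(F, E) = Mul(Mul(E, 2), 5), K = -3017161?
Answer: -2998451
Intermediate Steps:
Function('c')(F, E) = Mul(10, E) (Function('c')(F, E) = Mul(Mul(2, E), 5) = Mul(10, E))
Add(Add(Function('c')(1458, 1770), K), Function('h')(493)) = Add(Add(Mul(10, 1770), -3017161), 1010) = Add(Add(17700, -3017161), 1010) = Add(-2999461, 1010) = -2998451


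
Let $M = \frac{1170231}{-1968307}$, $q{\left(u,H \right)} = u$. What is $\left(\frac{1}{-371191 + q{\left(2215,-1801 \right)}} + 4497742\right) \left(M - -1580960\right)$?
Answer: $\frac{5164237581359863978345399}{726258043632} \approx 7.1107 \cdot 10^{12}$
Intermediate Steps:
$M = - \frac{1170231}{1968307}$ ($M = 1170231 \left(- \frac{1}{1968307}\right) = - \frac{1170231}{1968307} \approx -0.59454$)
$\left(\frac{1}{-371191 + q{\left(2215,-1801 \right)}} + 4497742\right) \left(M - -1580960\right) = \left(\frac{1}{-371191 + 2215} + 4497742\right) \left(- \frac{1170231}{1968307} - -1580960\right) = \left(\frac{1}{-368976} + 4497742\right) \left(- \frac{1170231}{1968307} + 1580960\right) = \left(- \frac{1}{368976} + 4497742\right) \frac{3111813464489}{1968307} = \frac{1659558852191}{368976} \cdot \frac{3111813464489}{1968307} = \frac{5164237581359863978345399}{726258043632}$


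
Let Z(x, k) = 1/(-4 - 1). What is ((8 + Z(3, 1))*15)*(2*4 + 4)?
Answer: 1404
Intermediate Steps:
Z(x, k) = -⅕ (Z(x, k) = 1/(-5) = -⅕)
((8 + Z(3, 1))*15)*(2*4 + 4) = ((8 - ⅕)*15)*(2*4 + 4) = ((39/5)*15)*(8 + 4) = 117*12 = 1404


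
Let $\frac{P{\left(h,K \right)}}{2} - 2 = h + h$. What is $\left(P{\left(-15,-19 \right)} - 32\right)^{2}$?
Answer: $7744$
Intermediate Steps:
$P{\left(h,K \right)} = 4 + 4 h$ ($P{\left(h,K \right)} = 4 + 2 \left(h + h\right) = 4 + 2 \cdot 2 h = 4 + 4 h$)
$\left(P{\left(-15,-19 \right)} - 32\right)^{2} = \left(\left(4 + 4 \left(-15\right)\right) - 32\right)^{2} = \left(\left(4 - 60\right) - 32\right)^{2} = \left(-56 - 32\right)^{2} = \left(-88\right)^{2} = 7744$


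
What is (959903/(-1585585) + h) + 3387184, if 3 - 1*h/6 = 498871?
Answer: 624681476057/1585585 ≈ 3.9398e+5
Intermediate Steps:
h = -2993208 (h = 18 - 6*498871 = 18 - 2993226 = -2993208)
(959903/(-1585585) + h) + 3387184 = (959903/(-1585585) - 2993208) + 3387184 = (959903*(-1/1585585) - 2993208) + 3387184 = (-959903/1585585 - 2993208) + 3387184 = -4745986666583/1585585 + 3387184 = 624681476057/1585585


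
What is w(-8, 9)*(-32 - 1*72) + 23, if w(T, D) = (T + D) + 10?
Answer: -1121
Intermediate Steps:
w(T, D) = 10 + D + T (w(T, D) = (D + T) + 10 = 10 + D + T)
w(-8, 9)*(-32 - 1*72) + 23 = (10 + 9 - 8)*(-32 - 1*72) + 23 = 11*(-32 - 72) + 23 = 11*(-104) + 23 = -1144 + 23 = -1121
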